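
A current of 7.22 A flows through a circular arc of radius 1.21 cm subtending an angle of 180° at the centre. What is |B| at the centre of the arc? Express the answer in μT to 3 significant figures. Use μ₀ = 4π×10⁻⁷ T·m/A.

The Biot–Savart field of a circular arc at its centre is B = μ₀Iφ/(4πR), with φ = 3.142 rad.
B = (4π×10⁻⁷ × 7.22 × 3.142) / (4π × 0.0121) = 1.87×10⁻⁴ T.

B ≈ 187 μT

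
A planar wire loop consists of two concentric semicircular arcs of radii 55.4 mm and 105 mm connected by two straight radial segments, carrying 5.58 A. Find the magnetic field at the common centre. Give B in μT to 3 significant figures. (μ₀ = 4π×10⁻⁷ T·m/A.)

B ≈ 14.9 μT

The radial connectors point toward the centre, so dl × r̂ = 0 and they contribute nothing.
Each semicircle gives μ₀I/(4R): inner arc 3.16×10⁻⁵ T, outer arc 1.67×10⁻⁵ T.
The two arcs carry current in opposite angular senses, so their fields oppose: B = |3.16×10⁻⁵ − 1.67×10⁻⁵| = 1.49×10⁻⁵ T.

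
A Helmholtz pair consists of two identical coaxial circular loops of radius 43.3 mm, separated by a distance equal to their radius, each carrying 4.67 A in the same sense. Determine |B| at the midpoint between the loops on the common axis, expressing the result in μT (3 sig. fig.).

B ≈ 97.0 μT

Each loop contributes B = μ₀IR²/[2(R²+z²)^(3/2)] on the axis, with z measured from that loop.
Loop 1 (z = 0.02165 m): B₁ = 4.85×10⁻⁵ T. Loop 2 (z = 0.02165 m): B₂ = 4.85×10⁻⁵ T.
The fields add: B = B₁ + B₂ = 9.70×10⁻⁵ T.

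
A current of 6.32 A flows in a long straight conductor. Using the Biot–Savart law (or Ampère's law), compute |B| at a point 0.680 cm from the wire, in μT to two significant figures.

For an infinitely long straight wire, B = μ₀I/(2πd).
B = (4π×10⁻⁷ × 6.32) / (2π × 0.0068) = 1.86×10⁻⁴ T.

B ≈ 190 μT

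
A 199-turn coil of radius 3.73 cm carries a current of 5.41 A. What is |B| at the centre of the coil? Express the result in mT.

B ≈ 18.1 mT

For an N-turn flat coil, B = Nμ₀I/(2R) with R = 0.0373 m.
B = 199 × 9.11×10⁻⁵ T = 1.81×10⁻² T.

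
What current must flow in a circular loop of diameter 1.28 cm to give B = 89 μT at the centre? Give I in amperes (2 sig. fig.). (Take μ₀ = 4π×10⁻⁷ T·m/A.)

I ≈ 0.91 A

At the centre of a circular loop B = μ₀I/(2R), so I = 2RB/μ₀.
With R = 0.0064 m, I = 2 × 0.0064 × 8.90×10⁻⁵ / (4π×10⁻⁷) = 0.907 A.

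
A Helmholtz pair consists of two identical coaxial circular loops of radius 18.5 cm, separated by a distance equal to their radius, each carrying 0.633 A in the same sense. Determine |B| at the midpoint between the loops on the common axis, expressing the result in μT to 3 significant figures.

B ≈ 3.08 μT

Each loop contributes B = μ₀IR²/[2(R²+z²)^(3/2)] on the axis, with z measured from that loop.
Loop 1 (z = 0.0925 m): B₁ = 1.54×10⁻⁶ T. Loop 2 (z = 0.0925 m): B₂ = 1.54×10⁻⁶ T.
The fields add: B = B₁ + B₂ = 3.08×10⁻⁶ T.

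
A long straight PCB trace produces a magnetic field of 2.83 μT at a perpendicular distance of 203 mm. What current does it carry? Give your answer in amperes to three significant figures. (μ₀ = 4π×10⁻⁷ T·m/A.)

For a long straight wire B = μ₀I/(2πd), so I = 2πdB/μ₀.
I = 2π × 0.203 × 2.83×10⁻⁶ / (4π×10⁻⁷) = 2.87 A.

I ≈ 2.87 A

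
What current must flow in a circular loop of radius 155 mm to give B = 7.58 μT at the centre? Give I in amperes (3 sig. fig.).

I ≈ 1.87 A

At the centre of a circular loop B = μ₀I/(2R), so I = 2RB/μ₀.
With R = 0.155 m, I = 2 × 0.155 × 7.58×10⁻⁶ / (4π×10⁻⁷) = 1.87 A.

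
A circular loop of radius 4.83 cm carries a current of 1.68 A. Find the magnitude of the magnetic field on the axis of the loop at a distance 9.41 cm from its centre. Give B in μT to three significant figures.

B ≈ 2.08 μT

On the axis of a circular loop, B = μ₀IR² / [2(R²+z²)^(3/2)].
R² + z² = (0.0483)² + (0.0941)² = 0.01119 m², and (R²+z²)^(3/2) = 1.18×10⁻³ m³.
B = (4π×10⁻⁷ × 1.68 × 0.002333) / (2 × 1.18×10⁻³) = 2.08×10⁻⁶ T.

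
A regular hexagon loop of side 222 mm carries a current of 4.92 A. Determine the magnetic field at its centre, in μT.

B ≈ 15.4 μT

Each side is a finite straight segment at perpendicular distance d = a/(2 tan(π/6)) = 0.1923 m from the centre, with end-angles ±π/6.
One side contributes B₁ = (μ₀I/4πd)·2 sin(π/6) = 2.56×10⁻⁶ T.
All 6 sides add in the same direction: B = 6 × 2.56×10⁻⁶ = 1.54×10⁻⁵ T.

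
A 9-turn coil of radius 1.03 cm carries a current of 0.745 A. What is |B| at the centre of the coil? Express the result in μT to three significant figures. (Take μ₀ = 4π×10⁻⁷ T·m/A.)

B ≈ 409 μT

For an N-turn flat coil, B = Nμ₀I/(2R) with R = 0.0103 m.
B = 9 × 4.54×10⁻⁵ T = 4.09×10⁻⁴ T.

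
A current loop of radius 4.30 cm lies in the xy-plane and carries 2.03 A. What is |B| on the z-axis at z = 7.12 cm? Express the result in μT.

On the axis of a circular loop, B = μ₀IR² / [2(R²+z²)^(3/2)].
R² + z² = (0.043)² + (0.0712)² = 0.006918 m², and (R²+z²)^(3/2) = 5.75×10⁻⁴ m³.
B = (4π×10⁻⁷ × 2.03 × 0.001849) / (2 × 5.75×10⁻⁴) = 4.10×10⁻⁶ T.

B ≈ 4.10 μT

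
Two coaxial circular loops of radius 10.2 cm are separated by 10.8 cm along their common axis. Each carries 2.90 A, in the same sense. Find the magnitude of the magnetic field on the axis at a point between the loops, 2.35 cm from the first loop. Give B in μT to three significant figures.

Each loop contributes B = μ₀IR²/[2(R²+z²)^(3/2)] on the axis, with z measured from that loop.
Loop 1 (z = 0.0235 m): B₁ = 1.65×10⁻⁵ T. Loop 2 (z = 0.0845 m): B₂ = 8.16×10⁻⁶ T.
The fields add: B = B₁ + B₂ = 2.47×10⁻⁵ T.

B ≈ 24.7 μT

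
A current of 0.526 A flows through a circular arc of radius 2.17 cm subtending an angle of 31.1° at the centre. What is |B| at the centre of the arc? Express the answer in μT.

The Biot–Savart field of a circular arc at its centre is B = μ₀Iφ/(4πR), with φ = 0.5428 rad.
B = (4π×10⁻⁷ × 0.526 × 0.5428) / (4π × 0.0217) = 1.32×10⁻⁶ T.

B ≈ 1.32 μT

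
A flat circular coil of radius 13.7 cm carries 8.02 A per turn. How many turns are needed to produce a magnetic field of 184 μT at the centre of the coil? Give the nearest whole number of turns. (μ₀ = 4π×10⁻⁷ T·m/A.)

For an N-turn coil, B = Nμ₀I/(2R). A single turn gives B₁ = 3.68×10⁻⁵ T with R = 0.137 m.
N = B/B₁ = 1.84×10⁻⁴ / 3.68×10⁻⁵ = 5.00.

N = 5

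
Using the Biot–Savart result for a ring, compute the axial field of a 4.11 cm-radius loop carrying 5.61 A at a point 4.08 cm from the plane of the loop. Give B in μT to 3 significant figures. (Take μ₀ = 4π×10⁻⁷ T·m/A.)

B ≈ 30.7 μT

On the axis of a circular loop, B = μ₀IR² / [2(R²+z²)^(3/2)].
R² + z² = (0.0411)² + (0.0408)² = 0.003354 m², and (R²+z²)^(3/2) = 1.94×10⁻⁴ m³.
B = (4π×10⁻⁷ × 5.61 × 0.001689) / (2 × 1.94×10⁻⁴) = 3.07×10⁻⁵ T.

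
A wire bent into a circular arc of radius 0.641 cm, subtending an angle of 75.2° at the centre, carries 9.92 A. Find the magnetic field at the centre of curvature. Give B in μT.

B ≈ 203 μT

The Biot–Savart field of a circular arc at its centre is B = μ₀Iφ/(4πR), with φ = 1.312 rad.
B = (4π×10⁻⁷ × 9.92 × 1.312) / (4π × 0.00641) = 2.03×10⁻⁴ T.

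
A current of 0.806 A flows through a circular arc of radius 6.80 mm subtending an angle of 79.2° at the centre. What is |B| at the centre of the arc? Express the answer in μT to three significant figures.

B ≈ 16.4 μT

The Biot–Savart field of a circular arc at its centre is B = μ₀Iφ/(4πR), with φ = 1.382 rad.
B = (4π×10⁻⁷ × 0.806 × 1.382) / (4π × 0.0068) = 1.64×10⁻⁵ T.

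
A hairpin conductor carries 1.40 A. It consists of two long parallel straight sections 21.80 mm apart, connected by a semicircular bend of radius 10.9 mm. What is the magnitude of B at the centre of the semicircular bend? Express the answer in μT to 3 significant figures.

The semicircular arc contributes B_arc = μ₀I·π/(4πR) = μ₀I/(4R) = 4.04×10⁻⁵ T.
Each semi-infinite lead is at perpendicular distance R = 0.0109 m from the centre, with the perpendicular foot at its near end, so it contributes μ₀I/(4πR); both point the same way, together 2.57×10⁻⁵ T.
Arc and leads all point the same direction: B = 4.04×10⁻⁵ + 2.57×10⁻⁵ = 6.60×10⁻⁵ T.

B ≈ 66.0 μT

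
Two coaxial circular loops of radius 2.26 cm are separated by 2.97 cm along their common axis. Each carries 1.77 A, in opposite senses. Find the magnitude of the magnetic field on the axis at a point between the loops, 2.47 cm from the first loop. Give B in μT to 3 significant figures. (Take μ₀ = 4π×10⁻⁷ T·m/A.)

Each loop contributes B = μ₀IR²/[2(R²+z²)^(3/2)] on the axis, with z measured from that loop.
Loop 1 (z = 0.0247 m): B₁ = 1.51×10⁻⁵ T. Loop 2 (z = 0.005 m): B₂ = 4.58×10⁻⁵ T.
The fields oppose: B = |B₁ − B₂| = 3.07×10⁻⁵ T.

B ≈ 30.7 μT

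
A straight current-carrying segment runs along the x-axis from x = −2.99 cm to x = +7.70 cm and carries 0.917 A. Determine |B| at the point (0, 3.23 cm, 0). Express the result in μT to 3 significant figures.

For a finite straight segment, B = (μ₀I/4πd)(sinθ₁ + sinθ₂), where θ₁, θ₂ are the angles from the perpendicular to each end.
The perpendicular distance is d = 0.0323 m; the end-offsets along the wire are a = 0.0299 m and b = 0.077 m.
sinθ₁ = 0.0299/√(0.0299²+0.0323²) = 0.6793; sinθ₂ = 0.077/√(0.077²+0.0323²) = 0.9222.
B = (4π×10⁻⁷ × 0.917) / (4π × 0.0323) × (0.6793 + 0.9222) = 4.55×10⁻⁶ T.

B ≈ 4.55 μT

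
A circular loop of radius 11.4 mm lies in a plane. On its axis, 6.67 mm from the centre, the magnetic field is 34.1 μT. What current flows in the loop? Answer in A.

On the axis of a loop, B = μ₀IR²/[2(R²+z²)^(3/2)], so I = 2B(R²+z²)^(3/2)/(μ₀R²).
R² + z² = 0.00013 + 4.449×10⁻⁵ = 0.0001744 m²; raised to 3/2 gives 2.30×10⁻⁶ m³.
I = 2 × 3.41×10⁻⁵ × 2.30×10⁻⁶ / (1.26×10⁻⁶ × 0.00013) = 0.962 A.

I ≈ 0.962 A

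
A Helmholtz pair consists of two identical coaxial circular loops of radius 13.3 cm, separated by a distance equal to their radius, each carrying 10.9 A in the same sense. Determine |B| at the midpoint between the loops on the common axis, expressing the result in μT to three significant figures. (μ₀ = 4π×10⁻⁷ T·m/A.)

B ≈ 73.7 μT

Each loop contributes B = μ₀IR²/[2(R²+z²)^(3/2)] on the axis, with z measured from that loop.
Loop 1 (z = 0.0665 m): B₁ = 3.68×10⁻⁵ T. Loop 2 (z = 0.0665 m): B₂ = 3.68×10⁻⁵ T.
The fields add: B = B₁ + B₂ = 7.37×10⁻⁵ T.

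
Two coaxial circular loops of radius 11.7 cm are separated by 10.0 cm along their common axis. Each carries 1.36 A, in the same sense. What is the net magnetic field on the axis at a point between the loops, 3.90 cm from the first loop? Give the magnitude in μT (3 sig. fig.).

Each loop contributes B = μ₀IR²/[2(R²+z²)^(3/2)] on the axis, with z measured from that loop.
Loop 1 (z = 0.039 m): B₁ = 6.24×10⁻⁶ T. Loop 2 (z = 0.061 m): B₂ = 5.09×10⁻⁶ T.
The fields add: B = B₁ + B₂ = 1.13×10⁻⁵ T.

B ≈ 11.3 μT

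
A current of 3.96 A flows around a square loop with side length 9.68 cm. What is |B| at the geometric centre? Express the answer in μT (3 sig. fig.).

B ≈ 46.3 μT

Each side is a finite straight segment at perpendicular distance d = a/(2 tan(π/4)) = 0.0484 m from the centre, with end-angles ±π/4.
One side contributes B₁ = (μ₀I/4πd)·2 sin(π/4) = 1.16×10⁻⁵ T.
All 4 sides add in the same direction: B = 4 × 1.16×10⁻⁵ = 4.63×10⁻⁵ T.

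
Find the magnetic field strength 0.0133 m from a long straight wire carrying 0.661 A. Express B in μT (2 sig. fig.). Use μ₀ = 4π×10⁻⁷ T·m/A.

B ≈ 9.9 μT

For an infinitely long straight wire, B = μ₀I/(2πd).
B = (4π×10⁻⁷ × 0.661) / (2π × 0.0133) = 9.94×10⁻⁶ T.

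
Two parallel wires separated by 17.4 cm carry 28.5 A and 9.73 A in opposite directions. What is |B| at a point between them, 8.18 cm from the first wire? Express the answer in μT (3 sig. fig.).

B ≈ 90.8 μT

Each long wire gives B = μ₀I/(2πd). Distances are d₁ = 0.0818 m and d₂ = 0.0922 m.
B₁ = 6.97×10⁻⁵ T, B₂ = 2.11×10⁻⁵ T.
Between antiparallel currents both contributions point the same way, so they add. B = B₁ + B₂ = 6.97×10⁻⁵ + 2.11×10⁻⁵ = 9.08×10⁻⁵ T.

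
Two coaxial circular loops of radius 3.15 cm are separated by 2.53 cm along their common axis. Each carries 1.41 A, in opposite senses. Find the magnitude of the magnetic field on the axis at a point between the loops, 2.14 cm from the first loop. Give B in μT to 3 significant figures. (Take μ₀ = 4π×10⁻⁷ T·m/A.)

B ≈ 11.6 μT

Each loop contributes B = μ₀IR²/[2(R²+z²)^(3/2)] on the axis, with z measured from that loop.
Loop 1 (z = 0.0214 m): B₁ = 1.59×10⁻⁵ T. Loop 2 (z = 0.0039 m): B₂ = 2.75×10⁻⁵ T.
The fields oppose: B = |B₁ − B₂| = 1.16×10⁻⁵ T.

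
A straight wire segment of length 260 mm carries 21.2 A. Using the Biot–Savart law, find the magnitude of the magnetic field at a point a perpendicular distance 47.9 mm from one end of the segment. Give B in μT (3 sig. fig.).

For a finite straight segment, B = (μ₀I/4πd)(sinθ₁ + sinθ₂), where θ₁, θ₂ are the angles from the perpendicular to each end.
The perpendicular foot is at one end, so the two end-offsets along the wire are 0 and L = 0.26 m.
sinθ₁ = 0/√(0²+0.0479²) = 0.0000; sinθ₂ = 0.26/√(0.26²+0.0479²) = 0.9834.
B = (4π×10⁻⁷ × 21.2) / (4π × 0.0479) × (0.0000 + 0.9834) = 4.35×10⁻⁵ T.

B ≈ 43.5 μT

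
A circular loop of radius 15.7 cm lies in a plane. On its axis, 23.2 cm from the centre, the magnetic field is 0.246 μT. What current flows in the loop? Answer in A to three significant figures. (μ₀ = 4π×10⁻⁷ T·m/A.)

I ≈ 0.349 A

On the axis of a loop, B = μ₀IR²/[2(R²+z²)^(3/2)], so I = 2B(R²+z²)^(3/2)/(μ₀R²).
R² + z² = 0.02465 + 0.05382 = 0.07847 m²; raised to 3/2 gives 2.20×10⁻² m³.
I = 2 × 2.46×10⁻⁷ × 2.20×10⁻² / (1.26×10⁻⁶ × 0.02465) = 0.349 A.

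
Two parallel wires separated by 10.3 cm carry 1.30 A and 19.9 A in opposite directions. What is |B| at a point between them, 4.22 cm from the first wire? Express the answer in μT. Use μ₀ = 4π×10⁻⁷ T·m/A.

Each long wire gives B = μ₀I/(2πd). Distances are d₁ = 0.0422 m and d₂ = 0.0608 m.
B₁ = 6.16×10⁻⁶ T, B₂ = 6.55×10⁻⁵ T.
Between antiparallel currents both contributions point the same way, so they add. B = B₁ + B₂ = 6.16×10⁻⁶ + 6.55×10⁻⁵ = 7.16×10⁻⁵ T.

B ≈ 71.6 μT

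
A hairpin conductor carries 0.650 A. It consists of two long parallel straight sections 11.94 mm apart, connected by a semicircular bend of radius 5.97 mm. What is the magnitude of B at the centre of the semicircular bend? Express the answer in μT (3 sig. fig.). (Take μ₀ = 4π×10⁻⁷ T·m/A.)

The semicircular arc contributes B_arc = μ₀I·π/(4πR) = μ₀I/(4R) = 3.42×10⁻⁵ T.
Each semi-infinite lead is at perpendicular distance R = 0.00597 m from the centre, with the perpendicular foot at its near end, so it contributes μ₀I/(4πR); both point the same way, together 2.18×10⁻⁵ T.
Arc and leads all point the same direction: B = 3.42×10⁻⁵ + 2.18×10⁻⁵ = 5.60×10⁻⁵ T.

B ≈ 56.0 μT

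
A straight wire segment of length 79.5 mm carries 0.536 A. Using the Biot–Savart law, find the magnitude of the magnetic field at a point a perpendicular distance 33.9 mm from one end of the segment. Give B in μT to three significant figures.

For a finite straight segment, B = (μ₀I/4πd)(sinθ₁ + sinθ₂), where θ₁, θ₂ are the angles from the perpendicular to each end.
The perpendicular foot is at one end, so the two end-offsets along the wire are 0 and L = 0.0795 m.
sinθ₁ = 0/√(0²+0.0339²) = 0.0000; sinθ₂ = 0.0795/√(0.0795²+0.0339²) = 0.9199.
B = (4π×10⁻⁷ × 0.536) / (4π × 0.0339) × (0.0000 + 0.9199) = 1.45×10⁻⁶ T.

B ≈ 1.45 μT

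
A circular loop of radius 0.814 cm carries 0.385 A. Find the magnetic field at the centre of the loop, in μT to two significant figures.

At the centre of a circular loop the Biot–Savart law gives B = μ₀I/(2R).
B = (4π×10⁻⁷ × 0.385) / (2 × 0.00814) = 2.97×10⁻⁵ T.

B ≈ 30 μT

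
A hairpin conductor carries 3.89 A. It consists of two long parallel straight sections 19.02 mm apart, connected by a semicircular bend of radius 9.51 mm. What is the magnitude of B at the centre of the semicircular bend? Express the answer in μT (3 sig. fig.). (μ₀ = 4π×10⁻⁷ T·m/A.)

The semicircular arc contributes B_arc = μ₀I·π/(4πR) = μ₀I/(4R) = 1.29×10⁻⁴ T.
Each semi-infinite lead is at perpendicular distance R = 0.00951 m from the centre, with the perpendicular foot at its near end, so it contributes μ₀I/(4πR); both point the same way, together 8.18×10⁻⁵ T.
Arc and leads all point the same direction: B = 1.29×10⁻⁴ + 8.18×10⁻⁵ = 2.10×10⁻⁴ T.

B ≈ 210 μT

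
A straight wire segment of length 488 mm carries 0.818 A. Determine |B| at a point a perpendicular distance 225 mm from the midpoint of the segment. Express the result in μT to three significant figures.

For a finite straight segment, B = (μ₀I/4πd)(sinθ₁ + sinθ₂), where θ₁, θ₂ are the angles from the perpendicular to each end.
The perpendicular from the point meets the wire at its midpoint, so each end is L/2 = 0.244 m away along the wire.
sinθ₁ = 0.244/√(0.244²+0.225²) = 0.7351; sinθ₂ = 0.244/√(0.244²+0.225²) = 0.7351.
B = (4π×10⁻⁷ × 0.818) / (4π × 0.225) × (0.7351 + 0.7351) = 5.35×10⁻⁷ T.

B ≈ 0.535 μT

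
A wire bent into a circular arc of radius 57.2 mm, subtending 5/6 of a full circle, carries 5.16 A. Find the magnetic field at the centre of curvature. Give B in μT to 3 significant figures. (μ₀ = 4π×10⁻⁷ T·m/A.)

The Biot–Savart field of a circular arc at its centre is B = μ₀Iφ/(4πR), with φ = 5.236 rad.
B = (4π×10⁻⁷ × 5.16 × 5.236) / (4π × 0.0572) = 4.72×10⁻⁵ T.

B ≈ 47.2 μT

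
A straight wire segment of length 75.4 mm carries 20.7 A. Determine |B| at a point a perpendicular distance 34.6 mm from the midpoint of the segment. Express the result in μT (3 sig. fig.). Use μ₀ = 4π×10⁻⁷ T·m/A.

For a finite straight segment, B = (μ₀I/4πd)(sinθ₁ + sinθ₂), where θ₁, θ₂ are the angles from the perpendicular to each end.
The perpendicular from the point meets the wire at its midpoint, so each end is L/2 = 0.0377 m away along the wire.
sinθ₁ = 0.0377/√(0.0377²+0.0346²) = 0.7367; sinθ₂ = 0.0377/√(0.0377²+0.0346²) = 0.7367.
B = (4π×10⁻⁷ × 20.7) / (4π × 0.0346) × (0.7367 + 0.7367) = 8.82×10⁻⁵ T.

B ≈ 88.2 μT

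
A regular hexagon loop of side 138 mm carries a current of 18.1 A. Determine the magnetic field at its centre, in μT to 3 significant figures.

B ≈ 90.9 μT

Each side is a finite straight segment at perpendicular distance d = a/(2 tan(π/6)) = 0.1195 m from the centre, with end-angles ±π/6.
One side contributes B₁ = (μ₀I/4πd)·2 sin(π/6) = 1.51×10⁻⁵ T.
All 6 sides add in the same direction: B = 6 × 1.51×10⁻⁵ = 9.09×10⁻⁵ T.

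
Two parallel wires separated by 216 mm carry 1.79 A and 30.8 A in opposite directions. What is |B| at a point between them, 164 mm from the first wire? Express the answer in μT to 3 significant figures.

Each long wire gives B = μ₀I/(2πd). Distances are d₁ = 0.164 m and d₂ = 0.052 m.
B₁ = 2.18×10⁻⁶ T, B₂ = 1.18×10⁻⁴ T.
Between antiparallel currents both contributions point the same way, so they add. B = B₁ + B₂ = 2.18×10⁻⁶ + 1.18×10⁻⁴ = 1.21×10⁻⁴ T.

B ≈ 121 μT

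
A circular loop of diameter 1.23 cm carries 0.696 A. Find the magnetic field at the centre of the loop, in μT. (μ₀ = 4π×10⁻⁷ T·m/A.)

At the centre of a circular loop the Biot–Savart law gives B = μ₀I/(2R) (so R = 0.00615 m).
B = (4π×10⁻⁷ × 0.696) / (2 × 0.00615) = 7.11×10⁻⁵ T.

B ≈ 71.1 μT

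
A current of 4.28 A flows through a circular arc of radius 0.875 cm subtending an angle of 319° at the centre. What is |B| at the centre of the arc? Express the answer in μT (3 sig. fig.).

B ≈ 272 μT

The Biot–Savart field of a circular arc at its centre is B = μ₀Iφ/(4πR), with φ = 5.568 rad.
B = (4π×10⁻⁷ × 4.28 × 5.568) / (4π × 0.00875) = 2.72×10⁻⁴ T.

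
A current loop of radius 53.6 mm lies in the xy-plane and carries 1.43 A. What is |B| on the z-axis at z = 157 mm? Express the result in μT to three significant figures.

B ≈ 0.565 μT

On the axis of a circular loop, B = μ₀IR² / [2(R²+z²)^(3/2)].
R² + z² = (0.0536)² + (0.157)² = 0.02752 m², and (R²+z²)^(3/2) = 4.57×10⁻³ m³.
B = (4π×10⁻⁷ × 1.43 × 0.002873) / (2 × 4.57×10⁻³) = 5.65×10⁻⁷ T.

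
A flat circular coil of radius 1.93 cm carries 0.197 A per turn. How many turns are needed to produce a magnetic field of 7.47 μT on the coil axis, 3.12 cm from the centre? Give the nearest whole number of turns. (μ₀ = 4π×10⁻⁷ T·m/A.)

For an N-turn coil, B = Nμ₀IR²/[2(R²+z²)^(3/2)]. A single turn gives B₁ = 9.34×10⁻⁷ T with R = 0.0193 m, z = 0.0312 m.
N = B/B₁ = 7.47×10⁻⁶ / 9.34×10⁻⁷ = 8.00.

N = 8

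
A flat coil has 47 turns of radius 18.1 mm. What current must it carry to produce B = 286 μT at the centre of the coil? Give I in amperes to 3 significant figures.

For an N-turn coil, B = Nμ₀I/(2R) with R = 0.0181 m, so I = 2RB/(Nμ₀) = 2 × 0.0181 × 2.86×10⁻⁴ / (47 × 4π×10⁻⁷) = 0.175 A.

I ≈ 0.175 A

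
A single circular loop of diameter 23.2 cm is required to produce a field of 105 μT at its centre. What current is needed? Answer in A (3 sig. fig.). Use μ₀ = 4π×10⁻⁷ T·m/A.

At the centre of a circular loop B = μ₀I/(2R), so I = 2RB/μ₀.
With R = 0.116 m, I = 2 × 0.116 × 1.05×10⁻⁴ / (4π×10⁻⁷) = 19.4 A.

I ≈ 19.4 A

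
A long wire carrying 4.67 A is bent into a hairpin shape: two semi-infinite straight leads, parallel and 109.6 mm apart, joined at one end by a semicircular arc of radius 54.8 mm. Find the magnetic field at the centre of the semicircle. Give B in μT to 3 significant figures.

B ≈ 43.8 μT

The semicircular arc contributes B_arc = μ₀I·π/(4πR) = μ₀I/(4R) = 2.68×10⁻⁵ T.
Each semi-infinite lead is at perpendicular distance R = 0.0548 m from the centre, with the perpendicular foot at its near end, so it contributes μ₀I/(4πR); both point the same way, together 1.70×10⁻⁵ T.
Arc and leads all point the same direction: B = 2.68×10⁻⁵ + 1.70×10⁻⁵ = 4.38×10⁻⁵ T.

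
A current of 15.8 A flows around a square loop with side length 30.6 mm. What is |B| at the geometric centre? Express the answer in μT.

B ≈ 584 μT

Each side is a finite straight segment at perpendicular distance d = a/(2 tan(π/4)) = 0.0153 m from the centre, with end-angles ±π/4.
One side contributes B₁ = (μ₀I/4πd)·2 sin(π/4) = 1.46×10⁻⁴ T.
All 4 sides add in the same direction: B = 4 × 1.46×10⁻⁴ = 5.84×10⁻⁴ T.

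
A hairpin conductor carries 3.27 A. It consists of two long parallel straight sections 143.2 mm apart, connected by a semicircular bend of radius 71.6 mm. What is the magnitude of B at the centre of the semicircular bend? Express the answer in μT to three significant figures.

B ≈ 23.5 μT

The semicircular arc contributes B_arc = μ₀I·π/(4πR) = μ₀I/(4R) = 1.43×10⁻⁵ T.
Each semi-infinite lead is at perpendicular distance R = 0.0716 m from the centre, with the perpendicular foot at its near end, so it contributes μ₀I/(4πR); both point the same way, together 9.13×10⁻⁶ T.
Arc and leads all point the same direction: B = 1.43×10⁻⁵ + 9.13×10⁻⁶ = 2.35×10⁻⁵ T.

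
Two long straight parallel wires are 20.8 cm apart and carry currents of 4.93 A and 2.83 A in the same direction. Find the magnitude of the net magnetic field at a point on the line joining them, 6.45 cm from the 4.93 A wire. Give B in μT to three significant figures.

Each long wire gives B = μ₀I/(2πd). Distances are d₁ = 0.0645 m and d₂ = 0.1435 m.
B₁ = 1.53×10⁻⁵ T, B₂ = 3.94×10⁻⁶ T.
Between parallel currents the two contributions point in opposite directions, so they subtract. B = |B₁ − B₂| = |1.53×10⁻⁵ − 3.94×10⁻⁶| = 1.13×10⁻⁵ T.

B ≈ 11.3 μT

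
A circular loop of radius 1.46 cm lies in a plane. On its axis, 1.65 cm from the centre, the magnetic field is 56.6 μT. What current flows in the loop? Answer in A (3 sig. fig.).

On the axis of a loop, B = μ₀IR²/[2(R²+z²)^(3/2)], so I = 2B(R²+z²)^(3/2)/(μ₀R²).
R² + z² = 0.0002132 + 0.0002723 = 0.0004854 m²; raised to 3/2 gives 1.07×10⁻⁵ m³.
I = 2 × 5.66×10⁻⁵ × 1.07×10⁻⁵ / (1.26×10⁻⁶ × 0.0002132) = 4.52 A.

I ≈ 4.52 A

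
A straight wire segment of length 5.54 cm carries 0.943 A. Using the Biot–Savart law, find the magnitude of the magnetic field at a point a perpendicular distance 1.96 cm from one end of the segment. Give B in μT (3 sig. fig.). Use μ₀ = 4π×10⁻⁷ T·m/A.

For a finite straight segment, B = (μ₀I/4πd)(sinθ₁ + sinθ₂), where θ₁, θ₂ are the angles from the perpendicular to each end.
The perpendicular foot is at one end, so the two end-offsets along the wire are 0 and L = 0.0554 m.
sinθ₁ = 0/√(0²+0.0196²) = 0.0000; sinθ₂ = 0.0554/√(0.0554²+0.0196²) = 0.9427.
B = (4π×10⁻⁷ × 0.943) / (4π × 0.0196) × (0.0000 + 0.9427) = 4.54×10⁻⁶ T.

B ≈ 4.54 μT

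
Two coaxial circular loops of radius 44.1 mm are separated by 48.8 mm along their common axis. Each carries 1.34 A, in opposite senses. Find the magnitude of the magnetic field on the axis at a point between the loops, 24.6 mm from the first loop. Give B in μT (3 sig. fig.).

B ≈ 0.147 μT

Each loop contributes B = μ₀IR²/[2(R²+z²)^(3/2)] on the axis, with z measured from that loop.
Loop 1 (z = 0.0246 m): B₁ = 1.27×10⁻⁵ T. Loop 2 (z = 0.0242 m): B₂ = 1.29×10⁻⁵ T.
The fields oppose: B = |B₁ − B₂| = 1.47×10⁻⁷ T.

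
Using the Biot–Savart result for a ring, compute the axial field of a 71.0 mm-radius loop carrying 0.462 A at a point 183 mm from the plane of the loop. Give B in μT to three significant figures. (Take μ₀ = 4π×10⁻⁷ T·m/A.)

On the axis of a circular loop, B = μ₀IR² / [2(R²+z²)^(3/2)].
R² + z² = (0.071)² + (0.183)² = 0.03853 m², and (R²+z²)^(3/2) = 7.56×10⁻³ m³.
B = (4π×10⁻⁷ × 0.462 × 0.005041) / (2 × 7.56×10⁻³) = 1.93×10⁻⁷ T.

B ≈ 0.193 μT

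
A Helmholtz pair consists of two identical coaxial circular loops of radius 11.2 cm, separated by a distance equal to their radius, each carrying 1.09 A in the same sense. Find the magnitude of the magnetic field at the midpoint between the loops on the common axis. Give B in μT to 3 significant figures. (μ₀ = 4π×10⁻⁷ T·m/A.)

Each loop contributes B = μ₀IR²/[2(R²+z²)^(3/2)] on the axis, with z measured from that loop.
Loop 1 (z = 0.056 m): B₁ = 4.38×10⁻⁶ T. Loop 2 (z = 0.056 m): B₂ = 4.38×10⁻⁶ T.
The fields add: B = B₁ + B₂ = 8.75×10⁻⁶ T.

B ≈ 8.75 μT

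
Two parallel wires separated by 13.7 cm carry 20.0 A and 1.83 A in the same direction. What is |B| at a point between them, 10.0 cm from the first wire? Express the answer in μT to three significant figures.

B ≈ 30.1 μT

Each long wire gives B = μ₀I/(2πd). Distances are d₁ = 0.1 m and d₂ = 0.037 m.
B₁ = 4.00×10⁻⁵ T, B₂ = 9.89×10⁻⁶ T.
Between parallel currents the two contributions point in opposite directions, so they subtract. B = |B₁ − B₂| = |4.00×10⁻⁵ − 9.89×10⁻⁶| = 3.01×10⁻⁵ T.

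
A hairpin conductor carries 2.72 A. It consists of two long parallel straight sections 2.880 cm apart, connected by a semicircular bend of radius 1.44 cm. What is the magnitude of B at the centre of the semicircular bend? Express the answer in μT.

The semicircular arc contributes B_arc = μ₀I·π/(4πR) = μ₀I/(4R) = 5.93×10⁻⁵ T.
Each semi-infinite lead is at perpendicular distance R = 0.0144 m from the centre, with the perpendicular foot at its near end, so it contributes μ₀I/(4πR); both point the same way, together 3.78×10⁻⁵ T.
Arc and leads all point the same direction: B = 5.93×10⁻⁵ + 3.78×10⁻⁵ = 9.71×10⁻⁵ T.

B ≈ 97.1 μT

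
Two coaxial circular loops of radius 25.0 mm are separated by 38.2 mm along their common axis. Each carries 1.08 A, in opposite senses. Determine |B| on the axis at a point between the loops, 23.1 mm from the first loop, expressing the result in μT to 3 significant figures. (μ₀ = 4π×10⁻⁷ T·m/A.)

Each loop contributes B = μ₀IR²/[2(R²+z²)^(3/2)] on the axis, with z measured from that loop.
Loop 1 (z = 0.0231 m): B₁ = 1.08×10⁻⁵ T. Loop 2 (z = 0.0151 m): B₂ = 1.70×10⁻⁵ T.
The fields oppose: B = |B₁ − B₂| = 6.27×10⁻⁶ T.

B ≈ 6.27 μT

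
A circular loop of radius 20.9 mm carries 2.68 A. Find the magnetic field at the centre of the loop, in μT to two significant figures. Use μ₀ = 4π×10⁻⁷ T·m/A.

At the centre of a circular loop the Biot–Savart law gives B = μ₀I/(2R).
B = (4π×10⁻⁷ × 2.68) / (2 × 0.0209) = 8.06×10⁻⁵ T.

B ≈ 81 μT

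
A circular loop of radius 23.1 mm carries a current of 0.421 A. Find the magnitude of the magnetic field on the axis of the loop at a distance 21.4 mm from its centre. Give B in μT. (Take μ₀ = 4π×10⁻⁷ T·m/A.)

B ≈ 4.52 μT

On the axis of a circular loop, B = μ₀IR² / [2(R²+z²)^(3/2)].
R² + z² = (0.0231)² + (0.0214)² = 0.0009916 m², and (R²+z²)^(3/2) = 3.12×10⁻⁵ m³.
B = (4π×10⁻⁷ × 0.421 × 0.0005336) / (2 × 3.12×10⁻⁵) = 4.52×10⁻⁶ T.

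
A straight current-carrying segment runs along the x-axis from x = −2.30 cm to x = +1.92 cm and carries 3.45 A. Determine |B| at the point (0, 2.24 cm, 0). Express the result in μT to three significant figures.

B ≈ 21.1 μT

For a finite straight segment, B = (μ₀I/4πd)(sinθ₁ + sinθ₂), where θ₁, θ₂ are the angles from the perpendicular to each end.
The perpendicular distance is d = 0.0224 m; the end-offsets along the wire are a = 0.023 m and b = 0.0192 m.
sinθ₁ = 0.023/√(0.023²+0.0224²) = 0.7164; sinθ₂ = 0.0192/√(0.0192²+0.0224²) = 0.6508.
B = (4π×10⁻⁷ × 3.45) / (4π × 0.0224) × (0.7164 + 0.6508) = 2.11×10⁻⁵ T.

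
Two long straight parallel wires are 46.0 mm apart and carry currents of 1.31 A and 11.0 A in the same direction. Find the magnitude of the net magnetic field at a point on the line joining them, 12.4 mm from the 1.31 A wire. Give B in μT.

B ≈ 44.3 μT

Each long wire gives B = μ₀I/(2πd). Distances are d₁ = 0.0124 m and d₂ = 0.0336 m.
B₁ = 2.11×10⁻⁵ T, B₂ = 6.55×10⁻⁵ T.
Between parallel currents the two contributions point in opposite directions, so they subtract. B = |B₁ − B₂| = |2.11×10⁻⁵ − 6.55×10⁻⁵| = 4.43×10⁻⁵ T.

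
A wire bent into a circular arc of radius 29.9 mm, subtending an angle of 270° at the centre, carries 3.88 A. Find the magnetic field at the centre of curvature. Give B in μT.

B ≈ 61.2 μT

The Biot–Savart field of a circular arc at its centre is B = μ₀Iφ/(4πR), with φ = 4.712 rad.
B = (4π×10⁻⁷ × 3.88 × 4.712) / (4π × 0.0299) = 6.12×10⁻⁵ T.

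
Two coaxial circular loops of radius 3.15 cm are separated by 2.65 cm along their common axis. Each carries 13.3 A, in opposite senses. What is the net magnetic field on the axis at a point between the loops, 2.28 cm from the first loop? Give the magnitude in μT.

B ≈ 119 μT

Each loop contributes B = μ₀IR²/[2(R²+z²)^(3/2)] on the axis, with z measured from that loop.
Loop 1 (z = 0.0228 m): B₁ = 1.41×10⁻⁴ T. Loop 2 (z = 0.0037 m): B₂ = 2.60×10⁻⁴ T.
The fields oppose: B = |B₁ − B₂| = 1.19×10⁻⁴ T.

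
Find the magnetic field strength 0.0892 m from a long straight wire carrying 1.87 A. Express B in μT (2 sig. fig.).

For an infinitely long straight wire, B = μ₀I/(2πd).
B = (4π×10⁻⁷ × 1.87) / (2π × 0.0892) = 4.19×10⁻⁶ T.

B ≈ 4.2 μT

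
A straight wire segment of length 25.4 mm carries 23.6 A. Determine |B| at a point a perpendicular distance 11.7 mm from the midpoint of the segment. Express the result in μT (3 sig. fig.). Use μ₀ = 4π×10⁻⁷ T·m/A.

B ≈ 297 μT

For a finite straight segment, B = (μ₀I/4πd)(sinθ₁ + sinθ₂), where θ₁, θ₂ are the angles from the perpendicular to each end.
The perpendicular from the point meets the wire at its midpoint, so each end is L/2 = 0.0127 m away along the wire.
sinθ₁ = 0.0127/√(0.0127²+0.0117²) = 0.7355; sinθ₂ = 0.0127/√(0.0127²+0.0117²) = 0.7355.
B = (4π×10⁻⁷ × 23.6) / (4π × 0.0117) × (0.7355 + 0.7355) = 2.97×10⁻⁴ T.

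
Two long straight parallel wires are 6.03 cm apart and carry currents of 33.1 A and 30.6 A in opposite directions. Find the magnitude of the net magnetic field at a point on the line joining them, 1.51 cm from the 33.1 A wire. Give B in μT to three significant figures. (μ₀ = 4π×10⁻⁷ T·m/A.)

Each long wire gives B = μ₀I/(2πd). Distances are d₁ = 0.0151 m and d₂ = 0.0452 m.
B₁ = 4.38×10⁻⁴ T, B₂ = 1.35×10⁻⁴ T.
Between antiparallel currents both contributions point the same way, so they add. B = B₁ + B₂ = 4.38×10⁻⁴ + 1.35×10⁻⁴ = 5.74×10⁻⁴ T.

B ≈ 574 μT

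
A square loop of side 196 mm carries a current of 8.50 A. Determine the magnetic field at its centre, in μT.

B ≈ 49.1 μT

Each side is a finite straight segment at perpendicular distance d = a/(2 tan(π/4)) = 0.098 m from the centre, with end-angles ±π/4.
One side contributes B₁ = (μ₀I/4πd)·2 sin(π/4) = 1.23×10⁻⁵ T.
All 4 sides add in the same direction: B = 4 × 1.23×10⁻⁵ = 4.91×10⁻⁵ T.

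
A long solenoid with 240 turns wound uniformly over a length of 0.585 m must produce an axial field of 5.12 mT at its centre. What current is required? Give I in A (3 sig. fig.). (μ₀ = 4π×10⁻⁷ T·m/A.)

Inside a long solenoid B = μ₀nI with n = 410.3 m⁻¹, so I = B/(μ₀n).
I = 5.12×10⁻³ / (4π×10⁻⁷ × 410.3) = 9.93 A.

I ≈ 9.93 A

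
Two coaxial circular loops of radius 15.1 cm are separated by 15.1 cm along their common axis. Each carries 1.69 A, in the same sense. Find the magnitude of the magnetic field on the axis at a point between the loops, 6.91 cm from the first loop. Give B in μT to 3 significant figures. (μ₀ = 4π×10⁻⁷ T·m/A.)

Each loop contributes B = μ₀IR²/[2(R²+z²)^(3/2)] on the axis, with z measured from that loop.
Loop 1 (z = 0.0691 m): B₁ = 5.29×10⁻⁶ T. Loop 2 (z = 0.0819 m): B₂ = 4.78×10⁻⁶ T.
The fields add: B = B₁ + B₂ = 1.01×10⁻⁵ T.

B ≈ 10.1 μT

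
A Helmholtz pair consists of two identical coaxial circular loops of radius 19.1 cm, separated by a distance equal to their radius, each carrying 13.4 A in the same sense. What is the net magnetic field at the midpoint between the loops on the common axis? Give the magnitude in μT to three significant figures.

B ≈ 63.1 μT

Each loop contributes B = μ₀IR²/[2(R²+z²)^(3/2)] on the axis, with z measured from that loop.
Loop 1 (z = 0.0955 m): B₁ = 3.15×10⁻⁵ T. Loop 2 (z = 0.0955 m): B₂ = 3.15×10⁻⁵ T.
The fields add: B = B₁ + B₂ = 6.31×10⁻⁵ T.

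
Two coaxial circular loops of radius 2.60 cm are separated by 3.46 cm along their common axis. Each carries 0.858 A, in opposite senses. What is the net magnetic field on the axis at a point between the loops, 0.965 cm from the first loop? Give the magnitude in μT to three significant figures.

B ≈ 9.30 μT

Each loop contributes B = μ₀IR²/[2(R²+z²)^(3/2)] on the axis, with z measured from that loop.
Loop 1 (z = 0.00965 m): B₁ = 1.71×10⁻⁵ T. Loop 2 (z = 0.02495 m): B₂ = 7.79×10⁻⁶ T.
The fields oppose: B = |B₁ − B₂| = 9.30×10⁻⁶ T.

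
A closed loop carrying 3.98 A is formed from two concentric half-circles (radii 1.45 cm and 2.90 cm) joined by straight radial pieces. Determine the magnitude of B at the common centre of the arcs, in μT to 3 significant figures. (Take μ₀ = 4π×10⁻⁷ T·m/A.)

B ≈ 43.1 μT

The radial connectors point toward the centre, so dl × r̂ = 0 and they contribute nothing.
Each semicircle gives μ₀I/(4R): inner arc 8.62×10⁻⁵ T, outer arc 4.31×10⁻⁵ T.
The two arcs carry current in opposite angular senses, so their fields oppose: B = |8.62×10⁻⁵ − 4.31×10⁻⁵| = 4.31×10⁻⁵ T.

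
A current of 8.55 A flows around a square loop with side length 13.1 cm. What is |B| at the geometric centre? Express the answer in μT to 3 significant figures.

Each side is a finite straight segment at perpendicular distance d = a/(2 tan(π/4)) = 0.0655 m from the centre, with end-angles ±π/4.
One side contributes B₁ = (μ₀I/4πd)·2 sin(π/4) = 1.85×10⁻⁵ T.
All 4 sides add in the same direction: B = 4 × 1.85×10⁻⁵ = 7.38×10⁻⁵ T.

B ≈ 73.8 μT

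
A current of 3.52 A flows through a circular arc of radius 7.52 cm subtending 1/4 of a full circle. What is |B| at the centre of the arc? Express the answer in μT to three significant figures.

The Biot–Savart field of a circular arc at its centre is B = μ₀Iφ/(4πR), with φ = 1.571 rad.
B = (4π×10⁻⁷ × 3.52 × 1.571) / (4π × 0.0752) = 7.35×10⁻⁶ T.

B ≈ 7.35 μT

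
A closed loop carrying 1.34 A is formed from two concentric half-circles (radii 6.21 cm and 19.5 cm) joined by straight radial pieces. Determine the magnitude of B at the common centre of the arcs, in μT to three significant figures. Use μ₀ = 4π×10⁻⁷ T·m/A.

B ≈ 4.62 μT

The radial connectors point toward the centre, so dl × r̂ = 0 and they contribute nothing.
Each semicircle gives μ₀I/(4R): inner arc 6.78×10⁻⁶ T, outer arc 2.16×10⁻⁶ T.
The two arcs carry current in opposite angular senses, so their fields oppose: B = |6.78×10⁻⁶ − 2.16×10⁻⁶| = 4.62×10⁻⁶ T.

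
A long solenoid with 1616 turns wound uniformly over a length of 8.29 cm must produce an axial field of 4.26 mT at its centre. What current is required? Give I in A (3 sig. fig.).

Inside a long solenoid B = μ₀nI with n = 1.949×10⁴ m⁻¹, so I = B/(μ₀n).
I = 4.26×10⁻³ / (4π×10⁻⁷ × 1.949×10⁴) = 0.174 A.

I ≈ 0.174 A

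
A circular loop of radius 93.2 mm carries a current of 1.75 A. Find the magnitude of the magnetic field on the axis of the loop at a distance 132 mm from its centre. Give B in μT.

On the axis of a circular loop, B = μ₀IR² / [2(R²+z²)^(3/2)].
R² + z² = (0.0932)² + (0.132)² = 0.02611 m², and (R²+z²)^(3/2) = 4.22×10⁻³ m³.
B = (4π×10⁻⁷ × 1.75 × 0.008686) / (2 × 4.22×10⁻³) = 2.26×10⁻⁶ T.

B ≈ 2.26 μT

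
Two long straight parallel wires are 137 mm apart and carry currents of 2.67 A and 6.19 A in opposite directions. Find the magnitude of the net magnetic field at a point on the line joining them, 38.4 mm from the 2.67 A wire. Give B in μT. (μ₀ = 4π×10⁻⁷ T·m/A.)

Each long wire gives B = μ₀I/(2πd). Distances are d₁ = 0.0384 m and d₂ = 0.0986 m.
B₁ = 1.39×10⁻⁵ T, B₂ = 1.26×10⁻⁵ T.
Between antiparallel currents both contributions point the same way, so they add. B = B₁ + B₂ = 1.39×10⁻⁵ + 1.26×10⁻⁵ = 2.65×10⁻⁵ T.

B ≈ 26.5 μT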